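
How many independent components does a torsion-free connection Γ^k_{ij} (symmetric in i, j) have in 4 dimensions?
Γ^k_{ij} has n choices for the upper index and n(n+1)/2 independent symmetric lower index pairs.
Total = 4 × 4×5/2 = 4 × 10 = 40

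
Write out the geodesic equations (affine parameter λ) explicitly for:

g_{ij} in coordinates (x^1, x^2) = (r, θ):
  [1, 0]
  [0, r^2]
Geodesic equation: d^2x^k/dλ^2 + Γ^k_{ij} (dx^i/dλ)(dx^j/dλ) = 0.
Non-zero Christoffel symbols:
Γ^r_{θ θ} = -r
Γ^θ_{r θ} = 1/r
Substituting (the symmetric pair Γ^k_{ij}, Γ^k_{ji} combines into a factor 2):
d^2r/dλ^2 - r (dθ/dλ)^2 = 0
d^2θ/dλ^2 + (2/r) (dr/dλ)(dθ/dλ) = 0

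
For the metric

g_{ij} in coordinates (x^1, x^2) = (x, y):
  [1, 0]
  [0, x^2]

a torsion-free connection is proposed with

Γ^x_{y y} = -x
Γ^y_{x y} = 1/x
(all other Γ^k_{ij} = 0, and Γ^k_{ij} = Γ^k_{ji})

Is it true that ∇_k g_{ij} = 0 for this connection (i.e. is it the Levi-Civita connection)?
Using ∇_k g_{ij} = ∂_k g_{ij} - Γ^m_{ki} g_{mj} - Γ^m_{kj} g_{im}:
e.g. ∇_x g_{yy} = (2*x) - (x) - (x) = 0
Every component ∇_k g_{ij} vanishes: the connection is metric compatible.
Yes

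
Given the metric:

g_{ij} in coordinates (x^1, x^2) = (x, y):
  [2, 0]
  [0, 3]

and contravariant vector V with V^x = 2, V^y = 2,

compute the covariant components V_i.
V_i = g_{ij} V^j:
V_x = (2)(2) + (0)(2) = 4
V_y = (0)(2) + (3)(2) = 6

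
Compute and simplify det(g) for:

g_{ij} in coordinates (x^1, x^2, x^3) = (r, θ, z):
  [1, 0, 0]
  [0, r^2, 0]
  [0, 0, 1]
Diagonal metric: det(g) = g_{11}·g_{22}·g_{33}
= (1)·(r^2)·(1)
det(g) = r^2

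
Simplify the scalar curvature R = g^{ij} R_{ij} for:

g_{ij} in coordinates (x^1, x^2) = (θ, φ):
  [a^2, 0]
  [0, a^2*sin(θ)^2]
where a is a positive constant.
Non-zero Christoffel symbols (Γ^k_{ij} = Γ^k_{ji}):
Γ^θ_{φ φ} = -sin(2*θ)/2
Γ^φ_{θ φ} = 1/tan(θ)
Ricci tensor (R_{ij} = R^k_{ikj}): R_{θθ} = 1, R_{θφ} = 0, R_{φφ} = sin(θ)^2
Inverse metric: g^{θθ} = 1/a^2, g^{φφ} = 1/(a^2*sin(θ)^2)
R = g^{ij} R_{ij} = (1/a^2)(1) + (1/(a^2*sin(θ)^2))(sin(θ)^2) = 2/a^2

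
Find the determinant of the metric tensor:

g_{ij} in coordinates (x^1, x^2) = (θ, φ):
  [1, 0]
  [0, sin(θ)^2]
For a 2×2 metric: det(g) = g_{11}·g_{22} - g_{12}·g_{21}
= (1)·(sin(θ)^2) - (0)·(0)
= sin(θ)^2 - 0
det(g) = sin(θ)^2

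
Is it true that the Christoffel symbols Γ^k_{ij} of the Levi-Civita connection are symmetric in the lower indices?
The Levi-Civita connection is torsion-free, which is exactly Γ^k_{ij} = Γ^k_{ji}.
Yes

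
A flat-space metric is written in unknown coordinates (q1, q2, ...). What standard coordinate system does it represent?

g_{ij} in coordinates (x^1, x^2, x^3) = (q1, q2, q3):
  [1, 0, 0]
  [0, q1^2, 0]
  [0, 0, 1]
The line element ds^2 = dq1^2 + q1^2 dq2^2 + dq3^2 is dr^2 + r^2 dθ^2 + dz^2 with q1 = r, q2 = θ, q3 = z.
cylindrical coordinates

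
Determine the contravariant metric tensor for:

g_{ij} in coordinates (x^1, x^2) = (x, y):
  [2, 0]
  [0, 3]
The metric is diagonal, so g^{ij} is diagonal with entries 1/g_{ii}: diag(1/2, 1/3).
g^{ij}:
  [1/2, 0]
  [0, 1/3]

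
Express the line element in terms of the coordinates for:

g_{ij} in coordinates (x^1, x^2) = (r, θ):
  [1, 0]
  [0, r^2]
ds^2 = g_{ij} dx^i dx^j; only the non-zero components contribute.
ds^2 = dr^2 + r^2 dθ^2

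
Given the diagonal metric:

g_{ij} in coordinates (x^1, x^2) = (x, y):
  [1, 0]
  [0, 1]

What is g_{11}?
With x^1 = x, x^2 = y, g_{11} = g_{xx} is the row-1, column-1 entry of the matrix.
g_{11} = 1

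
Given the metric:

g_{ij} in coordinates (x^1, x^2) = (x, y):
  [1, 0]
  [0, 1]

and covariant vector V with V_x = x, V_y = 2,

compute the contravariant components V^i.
Inverse metric (diagonal): g^{xx} = 1, g^{yy} = 1
V^i = g^{ij} V_j:
V^x = (1)(x) + (0)(2) = x
V^y = (0)(x) + (1)(2) = 2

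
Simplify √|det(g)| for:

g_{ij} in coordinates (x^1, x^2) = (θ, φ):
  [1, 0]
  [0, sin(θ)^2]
det(g) = sin(θ)^2
√|det(g)| = sin(θ) (taking 0 < θ < π so that |sin(θ)| = sin(θ))
Volume element: dV = sin(θ) dθ dφ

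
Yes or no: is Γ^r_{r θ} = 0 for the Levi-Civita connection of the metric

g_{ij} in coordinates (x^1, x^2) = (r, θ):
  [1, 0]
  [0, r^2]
Γ^r_{r θ} = (1/2) g^{rr} (∂_r g_{rθ} + ∂_θ g_{rr} - ∂_r g_{rθ}) = (1/2)(1)((0) + (0) - (0)) = 0
This equals the proposed value 0.
Yes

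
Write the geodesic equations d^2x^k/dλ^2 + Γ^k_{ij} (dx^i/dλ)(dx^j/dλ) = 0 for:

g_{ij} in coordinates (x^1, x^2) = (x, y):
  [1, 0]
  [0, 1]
Geodesic equation: d^2x^k/dλ^2 + Γ^k_{ij} (dx^i/dλ)(dx^j/dλ) = 0.
All Christoffel symbols vanish, so the geodesics are straight lines:
d^2x/dλ^2 = 0
d^2y/dλ^2 = 0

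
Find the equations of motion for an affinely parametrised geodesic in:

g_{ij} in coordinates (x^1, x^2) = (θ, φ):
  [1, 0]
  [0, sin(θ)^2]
Geodesic equation: d^2x^k/dλ^2 + Γ^k_{ij} (dx^i/dλ)(dx^j/dλ) = 0.
Non-zero Christoffel symbols:
Γ^θ_{φ φ} = -sin(2*θ)/2
Γ^φ_{θ φ} = 1/tan(θ)
Substituting (the symmetric pair Γ^k_{ij}, Γ^k_{ji} combines into a factor 2):
d^2θ/dλ^2 - (sin(2*θ)/2) (dφ/dλ)^2 = 0
d^2φ/dλ^2 + (2/tan(θ)) (dθ/dλ)(dφ/dλ) = 0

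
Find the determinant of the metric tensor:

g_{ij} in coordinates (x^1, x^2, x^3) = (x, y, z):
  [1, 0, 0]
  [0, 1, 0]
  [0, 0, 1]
Diagonal metric: det(g) = g_{11}·g_{22}·g_{33}
= (1)·(1)·(1)
det(g) = 1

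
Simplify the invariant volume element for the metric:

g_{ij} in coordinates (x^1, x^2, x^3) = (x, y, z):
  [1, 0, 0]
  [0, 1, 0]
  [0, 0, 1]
det(g) = 1
√|det(g)| = 1
Volume element: dV = 1 dx dy dz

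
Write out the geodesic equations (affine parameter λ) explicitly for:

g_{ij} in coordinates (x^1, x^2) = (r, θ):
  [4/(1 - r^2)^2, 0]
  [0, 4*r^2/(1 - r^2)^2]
Geodesic equation: d^2x^k/dλ^2 + Γ^k_{ij} (dx^i/dλ)(dx^j/dλ) = 0.
Non-zero Christoffel symbols:
Γ^r_{r r} = 2*r/(1 - r^2)
Γ^r_{θ θ} = (r^3 + r)/(r^2 - 1)
Γ^θ_{r θ} = (-r^2 - 1)/(r^3 - r)
Substituting (the symmetric pair Γ^k_{ij}, Γ^k_{ji} combines into a factor 2):
d^2r/dλ^2 + (2*r/(1 - r^2)) (dr/dλ)^2 + ((r^3 + r)/(r^2 - 1)) (dθ/dλ)^2 = 0
d^2θ/dλ^2 + ((-2*r^2 - 2)/(r^3 - r)) (dr/dλ)(dθ/dλ) = 0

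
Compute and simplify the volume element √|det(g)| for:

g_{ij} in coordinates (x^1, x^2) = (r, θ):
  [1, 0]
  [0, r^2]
det(g) = r^2
√|det(g)| = r
Volume element: dV = r dr dθ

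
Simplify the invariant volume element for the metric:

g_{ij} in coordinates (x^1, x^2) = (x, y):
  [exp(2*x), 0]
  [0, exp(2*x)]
det(g) = exp(4*x)
√|det(g)| = exp(2*x)
Volume element: dV = exp(2*x) dx dy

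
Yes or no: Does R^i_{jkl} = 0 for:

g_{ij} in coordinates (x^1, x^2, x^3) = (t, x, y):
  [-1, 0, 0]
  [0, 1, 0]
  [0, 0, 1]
All metric components are constant, so every Christoffel symbol vanishes and R^i_{jkl} = 0.
Yes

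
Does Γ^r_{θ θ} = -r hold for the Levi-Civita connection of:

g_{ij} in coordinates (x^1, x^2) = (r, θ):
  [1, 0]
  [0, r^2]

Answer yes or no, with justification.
Γ^r_{θ θ} = (1/2) g^{rr} (∂_θ g_{rθ} + ∂_θ g_{rθ} - ∂_r g_{θθ}) = (1/2)(1)((0) + (0) - (2*r)) = -r
This equals the proposed value -r.
Yes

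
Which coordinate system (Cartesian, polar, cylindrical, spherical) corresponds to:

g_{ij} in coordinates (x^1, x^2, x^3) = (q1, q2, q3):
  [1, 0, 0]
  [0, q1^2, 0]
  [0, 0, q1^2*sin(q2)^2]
The line element ds^2 = dq1^2 + q1^2 dq2^2 + q1^2 sin(q2)^2 dq3^2 is dr^2 + r^2 dθ^2 + r^2 sin(θ)^2 dφ^2 with q1 = r, q2 = θ, q3 = φ.
spherical coordinates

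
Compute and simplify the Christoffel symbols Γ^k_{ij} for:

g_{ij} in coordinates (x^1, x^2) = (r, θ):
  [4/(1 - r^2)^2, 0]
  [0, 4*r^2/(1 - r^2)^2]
Using Γ^k_{ij} = (1/2) g^{km} (∂_i g_{mj} + ∂_j g_{mi} - ∂_m g_{ij}); the metric is diagonal, so only the m = k term contributes.
Non-zero symbols (using the symmetry Γ^k_{ij} = Γ^k_{ji}):
Γ^r_{r r} = (1/2) g^{rr} (∂_r g_{rr} + ∂_r g_{rr} - ∂_r g_{rr}) = (1/2)((1 - r^2)^2/4)((16*r/(1 - r^2)^3) + (16*r/(1 - r^2)^3) - (16*r/(1 - r^2)^3)) = 2*r/(1 - r^2)
Γ^r_{θ θ} = (1/2) g^{rr} (∂_θ g_{rθ} + ∂_θ g_{rθ} - ∂_r g_{θθ}) = (1/2)((1 - r^2)^2/4)((0) + (0) - (-8*(r^3 + r)/(r^2 - 1)^3)) = (r^3 + r)/(r^2 - 1)
Γ^θ_{r θ} = (1/2) g^{θθ} (∂_r g_{θθ} + ∂_θ g_{θr} - ∂_θ g_{rθ}) = (1/2)((1 - r^2)^2/(4*r^2))((-8*(r^3 + r)/(r^2 - 1)^3) + (0) - (0)) = (-r^2 - 1)/(r^3 - r)
All other Christoffel symbols are zero.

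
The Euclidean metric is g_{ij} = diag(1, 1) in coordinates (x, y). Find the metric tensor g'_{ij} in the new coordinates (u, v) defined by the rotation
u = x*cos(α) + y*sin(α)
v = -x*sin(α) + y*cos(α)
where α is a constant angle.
Invert the transformation: x = u*cos(α) - v*sin(α), y = u*sin(α) + v*cos(α)
g'_{ij} = (∂x^k/∂x'^i)(∂x^l/∂x'^j) g_{kl}; with g_{kl} = δ_{kl} this is Σ_k (∂x^k/∂x'^i)(∂x^k/∂x'^j).
Jacobian: ∂x/∂u = cos(α), ∂x/∂v = -sin(α), ∂y/∂u = sin(α), ∂y/∂v = cos(α)
g'_{uu} = (cos(α))(cos(α)) + (sin(α))(sin(α)) = 1
g'_{uv} = (cos(α))(-sin(α)) + (sin(α))(cos(α)) = 0
g'_{vv} = (-sin(α))(-sin(α)) + (cos(α))(cos(α)) = 1
g'_{ij} = diag(1, 1)
The Euclidean metric is invariant under rotations.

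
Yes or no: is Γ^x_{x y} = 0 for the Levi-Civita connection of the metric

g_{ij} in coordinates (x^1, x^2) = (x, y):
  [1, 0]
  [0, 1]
Γ^x_{x y} = (1/2) g^{xx} (∂_x g_{xy} + ∂_y g_{xx} - ∂_x g_{xy}) = (1/2)(1)((0) + (0) - (0)) = 0
This equals the proposed value 0.
Yes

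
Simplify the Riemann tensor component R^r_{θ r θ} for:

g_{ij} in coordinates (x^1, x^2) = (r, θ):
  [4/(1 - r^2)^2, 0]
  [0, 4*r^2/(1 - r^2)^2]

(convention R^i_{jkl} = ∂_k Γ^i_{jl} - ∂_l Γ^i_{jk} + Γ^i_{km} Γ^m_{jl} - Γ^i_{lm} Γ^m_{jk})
Non-zero Christoffel symbols (Γ^k_{ij} = Γ^k_{ji}):
Γ^r_{r r} = 2*r/(1 - r^2)
Γ^r_{θ θ} = (r^3 + r)/(r^2 - 1)
Γ^θ_{r θ} = (-r^2 - 1)/(r^3 - r)
R^r_{θ r θ} = ∂_r Γ^r_{θ θ} - ∂_θ Γ^r_{θ r} + Γ^r_{r m} Γ^m_{θ θ} - Γ^r_{θ m} Γ^m_{θ r}
  = ((r^4 - 4*r^2 - 1)/(r^2 - 1)^2) - (0) + (-2*r^2*(r^2 + 1)/(r^2 - 1)^2) - (-(r^2 + 1)^2/(r^2 - 1)^2) = -4*r^2/(r^2 - 1)^2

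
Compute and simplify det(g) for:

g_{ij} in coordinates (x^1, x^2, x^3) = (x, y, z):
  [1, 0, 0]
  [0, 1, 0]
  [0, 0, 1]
Diagonal metric: det(g) = g_{11}·g_{22}·g_{33}
= (1)·(1)·(1)
det(g) = 1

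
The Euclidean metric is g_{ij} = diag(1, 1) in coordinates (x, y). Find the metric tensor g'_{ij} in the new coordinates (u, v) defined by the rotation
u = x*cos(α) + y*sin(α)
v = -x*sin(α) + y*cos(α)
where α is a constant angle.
Invert the transformation: x = u*cos(α) - v*sin(α), y = u*sin(α) + v*cos(α)
g'_{ij} = (∂x^k/∂x'^i)(∂x^l/∂x'^j) g_{kl}; with g_{kl} = δ_{kl} this is Σ_k (∂x^k/∂x'^i)(∂x^k/∂x'^j).
Jacobian: ∂x/∂u = cos(α), ∂x/∂v = -sin(α), ∂y/∂u = sin(α), ∂y/∂v = cos(α)
g'_{uu} = (cos(α))(cos(α)) + (sin(α))(sin(α)) = 1
g'_{uv} = (cos(α))(-sin(α)) + (sin(α))(cos(α)) = 0
g'_{vv} = (-sin(α))(-sin(α)) + (cos(α))(cos(α)) = 1
g'_{ij} = diag(1, 1)
The Euclidean metric is invariant under rotations.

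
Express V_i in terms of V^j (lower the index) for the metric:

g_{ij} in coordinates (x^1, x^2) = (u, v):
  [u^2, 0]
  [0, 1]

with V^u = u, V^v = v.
V_i = g_{ij} V^j:
V_u = (u^2)(u) + (0)(v) = u^3
V_v = (0)(u) + (1)(v) = v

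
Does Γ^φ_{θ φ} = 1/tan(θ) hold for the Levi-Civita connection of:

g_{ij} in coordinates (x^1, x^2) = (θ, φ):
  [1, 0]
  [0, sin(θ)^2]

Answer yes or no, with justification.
Γ^φ_{θ φ} = (1/2) g^{φφ} (∂_θ g_{φφ} + ∂_φ g_{φθ} - ∂_φ g_{θφ}) = (1/2)(1/sin(θ)^2)((sin(2*θ)) + (0) - (0)) = 1/tan(θ)
This equals the proposed value 1/tan(θ).
Yes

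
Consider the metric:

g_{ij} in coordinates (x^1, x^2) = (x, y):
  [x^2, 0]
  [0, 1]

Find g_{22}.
With x^1 = x, x^2 = y, g_{22} = g_{yy} is the row-2, column-2 entry of the matrix.
g_{22} = 1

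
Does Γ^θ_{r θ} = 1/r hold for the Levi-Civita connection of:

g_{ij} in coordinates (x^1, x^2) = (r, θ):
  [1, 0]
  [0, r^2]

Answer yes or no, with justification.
Γ^θ_{r θ} = (1/2) g^{θθ} (∂_r g_{θθ} + ∂_θ g_{θr} - ∂_θ g_{rθ}) = (1/2)(1/r^2)((2*r) + (0) - (0)) = 1/r
This equals the proposed value 1/r.
Yes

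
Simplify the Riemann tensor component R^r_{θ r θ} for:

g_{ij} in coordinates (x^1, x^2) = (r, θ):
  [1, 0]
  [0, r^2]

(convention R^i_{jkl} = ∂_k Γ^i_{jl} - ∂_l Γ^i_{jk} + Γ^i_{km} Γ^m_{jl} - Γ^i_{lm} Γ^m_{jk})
Non-zero Christoffel symbols (Γ^k_{ij} = Γ^k_{ji}):
Γ^r_{θ θ} = -r
Γ^θ_{r θ} = 1/r
R^r_{θ r θ} = ∂_r Γ^r_{θ θ} - ∂_θ Γ^r_{θ r} + Γ^r_{r m} Γ^m_{θ θ} - Γ^r_{θ m} Γ^m_{θ r}
  = (-1) - (0) + (0) - (-1) = 0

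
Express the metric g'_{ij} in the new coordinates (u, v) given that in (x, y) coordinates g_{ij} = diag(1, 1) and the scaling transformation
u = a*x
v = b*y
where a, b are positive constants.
Invert the transformation: x = u/a, y = v/b
g'_{ij} = (∂x^k/∂x'^i)(∂x^l/∂x'^j) g_{kl}; with g_{kl} = δ_{kl} this is Σ_k (∂x^k/∂x'^i)(∂x^k/∂x'^j).
Jacobian: ∂x/∂u = 1/a, ∂x/∂v = 0, ∂y/∂u = 0, ∂y/∂v = 1/b
g'_{uu} = (1/a)(1/a) + (0)(0) = 1/a^2
g'_{uv} = (1/a)(0) + (0)(1/b) = 0
g'_{vv} = (0)(0) + (1/b)(1/b) = 1/b^2
g'_{ij} = diag(1/a^2, 1/b^2)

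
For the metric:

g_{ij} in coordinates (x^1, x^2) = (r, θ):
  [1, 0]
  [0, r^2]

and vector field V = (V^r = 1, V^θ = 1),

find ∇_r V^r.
Non-zero Christoffel symbols:
Γ^r_{θ θ} = -r
Γ^θ_{r θ} = 1/r
∇_r V^r = ∂_r V^r + Γ^r_{r j} V^j
  = (0) + (0)(1) + (0)(1)
  = 0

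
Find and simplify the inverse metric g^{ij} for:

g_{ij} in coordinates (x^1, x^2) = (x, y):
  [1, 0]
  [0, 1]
The metric is diagonal, so g^{ij} is diagonal with entries 1/g_{ii}: diag(1, 1).
g^{ij}:
  [1, 0]
  [0, 1]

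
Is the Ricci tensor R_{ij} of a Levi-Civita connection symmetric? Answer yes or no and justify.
R_{ij} = R^k_{ikj}; the pair symmetry R_{kilj} = R_{ljki} gives R_{ij} = R_{ji}.
Yes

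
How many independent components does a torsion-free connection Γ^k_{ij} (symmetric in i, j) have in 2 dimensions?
Γ^k_{ij} has n choices for the upper index and n(n+1)/2 independent symmetric lower index pairs.
Total = 2 × 2×3/2 = 2 × 3 = 6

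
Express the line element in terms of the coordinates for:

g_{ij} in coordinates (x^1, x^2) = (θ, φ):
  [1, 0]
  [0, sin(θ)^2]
ds^2 = g_{ij} dx^i dx^j; only the non-zero components contribute.
ds^2 = dθ^2 + sin(θ)^2 dφ^2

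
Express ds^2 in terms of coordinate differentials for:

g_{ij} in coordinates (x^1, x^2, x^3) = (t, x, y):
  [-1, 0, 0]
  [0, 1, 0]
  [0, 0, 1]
ds^2 = g_{ij} dx^i dx^j; only the non-zero components contribute.
ds^2 = -dt^2 + dx^2 + dy^2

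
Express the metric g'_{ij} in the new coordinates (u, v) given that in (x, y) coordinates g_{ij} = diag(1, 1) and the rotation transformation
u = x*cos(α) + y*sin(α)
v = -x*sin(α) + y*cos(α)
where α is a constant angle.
Invert the transformation: x = u*cos(α) - v*sin(α), y = u*sin(α) + v*cos(α)
g'_{ij} = (∂x^k/∂x'^i)(∂x^l/∂x'^j) g_{kl}; with g_{kl} = δ_{kl} this is Σ_k (∂x^k/∂x'^i)(∂x^k/∂x'^j).
Jacobian: ∂x/∂u = cos(α), ∂x/∂v = -sin(α), ∂y/∂u = sin(α), ∂y/∂v = cos(α)
g'_{uu} = (cos(α))(cos(α)) + (sin(α))(sin(α)) = 1
g'_{uv} = (cos(α))(-sin(α)) + (sin(α))(cos(α)) = 0
g'_{vv} = (-sin(α))(-sin(α)) + (cos(α))(cos(α)) = 1
g'_{ij} = diag(1, 1)
The Euclidean metric is invariant under rotations.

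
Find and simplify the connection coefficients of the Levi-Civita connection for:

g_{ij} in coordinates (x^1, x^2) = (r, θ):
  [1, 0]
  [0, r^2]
Using Γ^k_{ij} = (1/2) g^{km} (∂_i g_{mj} + ∂_j g_{mi} - ∂_m g_{ij}); the metric is diagonal, so only the m = k term contributes.
Non-zero symbols (using the symmetry Γ^k_{ij} = Γ^k_{ji}):
Γ^r_{θ θ} = (1/2) g^{rr} (∂_θ g_{rθ} + ∂_θ g_{rθ} - ∂_r g_{θθ}) = (1/2)(1)((0) + (0) - (2*r)) = -r
Γ^θ_{r θ} = (1/2) g^{θθ} (∂_r g_{θθ} + ∂_θ g_{θr} - ∂_θ g_{rθ}) = (1/2)(1/r^2)((2*r) + (0) - (0)) = 1/r
All other Christoffel symbols are zero.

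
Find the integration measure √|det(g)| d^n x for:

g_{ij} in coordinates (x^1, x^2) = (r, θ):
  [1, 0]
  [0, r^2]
det(g) = r^2
√|det(g)| = r
Volume element: dV = r dr dθ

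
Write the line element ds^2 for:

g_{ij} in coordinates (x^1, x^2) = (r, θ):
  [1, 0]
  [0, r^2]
ds^2 = g_{ij} dx^i dx^j; only the non-zero components contribute.
ds^2 = dr^2 + r^2 dθ^2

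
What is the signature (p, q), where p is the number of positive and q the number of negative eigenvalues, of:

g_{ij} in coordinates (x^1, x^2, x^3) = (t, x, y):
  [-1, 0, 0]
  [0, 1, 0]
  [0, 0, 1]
The metric is diagonal, so its eigenvalues are the diagonal entries: -1, 1, 1 (at a generic point, where coordinate-dependent entries are positive).
2 positive, 1 negative.
(2, 1) - Lorentzian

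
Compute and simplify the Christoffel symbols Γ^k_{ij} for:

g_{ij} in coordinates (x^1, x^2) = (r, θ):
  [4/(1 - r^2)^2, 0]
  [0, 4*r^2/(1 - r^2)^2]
Using Γ^k_{ij} = (1/2) g^{km} (∂_i g_{mj} + ∂_j g_{mi} - ∂_m g_{ij}); the metric is diagonal, so only the m = k term contributes.
Non-zero symbols (using the symmetry Γ^k_{ij} = Γ^k_{ji}):
Γ^r_{r r} = (1/2) g^{rr} (∂_r g_{rr} + ∂_r g_{rr} - ∂_r g_{rr}) = (1/2)((1 - r^2)^2/4)((16*r/(1 - r^2)^3) + (16*r/(1 - r^2)^3) - (16*r/(1 - r^2)^3)) = 2*r/(1 - r^2)
Γ^r_{θ θ} = (1/2) g^{rr} (∂_θ g_{rθ} + ∂_θ g_{rθ} - ∂_r g_{θθ}) = (1/2)((1 - r^2)^2/4)((0) + (0) - (-8*(r^3 + r)/(r^2 - 1)^3)) = (r^3 + r)/(r^2 - 1)
Γ^θ_{r θ} = (1/2) g^{θθ} (∂_r g_{θθ} + ∂_θ g_{θr} - ∂_θ g_{rθ}) = (1/2)((1 - r^2)^2/(4*r^2))((-8*(r^3 + r)/(r^2 - 1)^3) + (0) - (0)) = (-r^2 - 1)/(r^3 - r)
All other Christoffel symbols are zero.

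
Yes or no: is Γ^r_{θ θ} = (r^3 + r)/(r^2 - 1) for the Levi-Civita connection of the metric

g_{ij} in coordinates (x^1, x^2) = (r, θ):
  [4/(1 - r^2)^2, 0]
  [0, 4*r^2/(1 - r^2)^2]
Γ^r_{θ θ} = (1/2) g^{rr} (∂_θ g_{rθ} + ∂_θ g_{rθ} - ∂_r g_{θθ}) = (1/2)((1 - r^2)^2/4)((0) + (0) - (-8*(r^3 + r)/(r^2 - 1)^3)) = (r^3 + r)/(r^2 - 1)
This equals the proposed value (r^3 + r)/(r^2 - 1).
Yes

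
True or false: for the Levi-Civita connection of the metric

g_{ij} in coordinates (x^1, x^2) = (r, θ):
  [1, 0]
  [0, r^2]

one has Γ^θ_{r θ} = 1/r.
Γ^θ_{r θ} = (1/2) g^{θθ} (∂_r g_{θθ} + ∂_θ g_{θr} - ∂_θ g_{rθ}) = (1/2)(1/r^2)((2*r) + (0) - (0)) = 1/r
This equals the proposed value 1/r.
True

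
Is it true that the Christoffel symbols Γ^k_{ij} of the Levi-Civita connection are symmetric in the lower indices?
The Levi-Civita connection is torsion-free, which is exactly Γ^k_{ij} = Γ^k_{ji}.
Yes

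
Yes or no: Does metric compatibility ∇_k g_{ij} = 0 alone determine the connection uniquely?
One also needs vanishing torsion; metric compatibility plus torsion-freeness singles out the Levi-Civita connection.
No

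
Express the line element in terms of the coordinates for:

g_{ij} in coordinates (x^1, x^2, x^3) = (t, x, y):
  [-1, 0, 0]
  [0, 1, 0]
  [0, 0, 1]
ds^2 = g_{ij} dx^i dx^j; only the non-zero components contribute.
ds^2 = -dt^2 + dx^2 + dy^2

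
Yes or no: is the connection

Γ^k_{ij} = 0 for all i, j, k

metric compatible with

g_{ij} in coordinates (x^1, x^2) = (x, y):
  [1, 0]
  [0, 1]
Using ∇_k g_{ij} = ∂_k g_{ij} - Γ^m_{ki} g_{mj} - Γ^m_{kj} g_{im}:
e.g. ∇_y g_{yy} = (0) - (0) - (0) = 0
Every component ∇_k g_{ij} vanishes: the connection is metric compatible.
Yes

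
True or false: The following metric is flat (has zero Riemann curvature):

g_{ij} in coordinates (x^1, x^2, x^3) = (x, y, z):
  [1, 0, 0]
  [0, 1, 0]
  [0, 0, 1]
All metric components are constant, so every Christoffel symbol vanishes and R^i_{jkl} = 0.
True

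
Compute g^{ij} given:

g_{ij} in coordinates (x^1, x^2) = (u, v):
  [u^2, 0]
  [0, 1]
The metric is diagonal, so g^{ij} is diagonal with entries 1/g_{ii}: diag(1/(u^2), 1).
g^{ij}:
  [1/u^2, 0]
  [0, 1]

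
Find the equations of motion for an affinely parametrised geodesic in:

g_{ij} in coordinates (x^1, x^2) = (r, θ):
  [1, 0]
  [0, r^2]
Geodesic equation: d^2x^k/dλ^2 + Γ^k_{ij} (dx^i/dλ)(dx^j/dλ) = 0.
Non-zero Christoffel symbols:
Γ^r_{θ θ} = -r
Γ^θ_{r θ} = 1/r
Substituting (the symmetric pair Γ^k_{ij}, Γ^k_{ji} combines into a factor 2):
d^2r/dλ^2 - r (dθ/dλ)^2 = 0
d^2θ/dλ^2 + (2/r) (dr/dλ)(dθ/dλ) = 0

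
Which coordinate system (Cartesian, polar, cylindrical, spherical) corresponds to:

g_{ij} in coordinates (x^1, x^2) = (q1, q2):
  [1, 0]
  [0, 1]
All components are constant and the metric is the identity, i.e. orthonormal rectilinear coordinates.
Cartesian (2D) coordinates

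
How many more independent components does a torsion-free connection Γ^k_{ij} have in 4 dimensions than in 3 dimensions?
Independent components in n dimensions: n × n(n+1)/2 = n^2(n+1)/2.
4D: 4 × 10 = 40
3D: 3 × 6 = 18
Difference = 40 - 18 = 22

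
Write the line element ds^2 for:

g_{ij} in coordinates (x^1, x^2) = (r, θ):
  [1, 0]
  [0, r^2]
ds^2 = g_{ij} dx^i dx^j; only the non-zero components contribute.
ds^2 = dr^2 + r^2 dθ^2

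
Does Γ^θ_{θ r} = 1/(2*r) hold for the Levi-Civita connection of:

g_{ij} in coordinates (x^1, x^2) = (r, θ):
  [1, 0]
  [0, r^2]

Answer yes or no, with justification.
Γ^θ_{θ r} = (1/2) g^{θθ} (∂_θ g_{θr} + ∂_r g_{θθ} - ∂_θ g_{θr}) = (1/2)(1/r^2)((0) + (2*r) - (0)) = 1/r
This differs from the proposed value 1/(2*r).
No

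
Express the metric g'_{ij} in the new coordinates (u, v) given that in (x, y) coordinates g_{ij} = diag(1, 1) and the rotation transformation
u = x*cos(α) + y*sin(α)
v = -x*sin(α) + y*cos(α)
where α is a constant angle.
Invert the transformation: x = u*cos(α) - v*sin(α), y = u*sin(α) + v*cos(α)
g'_{ij} = (∂x^k/∂x'^i)(∂x^l/∂x'^j) g_{kl}; with g_{kl} = δ_{kl} this is Σ_k (∂x^k/∂x'^i)(∂x^k/∂x'^j).
Jacobian: ∂x/∂u = cos(α), ∂x/∂v = -sin(α), ∂y/∂u = sin(α), ∂y/∂v = cos(α)
g'_{uu} = (cos(α))(cos(α)) + (sin(α))(sin(α)) = 1
g'_{uv} = (cos(α))(-sin(α)) + (sin(α))(cos(α)) = 0
g'_{vv} = (-sin(α))(-sin(α)) + (cos(α))(cos(α)) = 1
g'_{ij} = diag(1, 1)
The Euclidean metric is invariant under rotations.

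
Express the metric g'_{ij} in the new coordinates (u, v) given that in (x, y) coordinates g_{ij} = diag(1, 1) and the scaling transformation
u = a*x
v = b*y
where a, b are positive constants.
Invert the transformation: x = u/a, y = v/b
g'_{ij} = (∂x^k/∂x'^i)(∂x^l/∂x'^j) g_{kl}; with g_{kl} = δ_{kl} this is Σ_k (∂x^k/∂x'^i)(∂x^k/∂x'^j).
Jacobian: ∂x/∂u = 1/a, ∂x/∂v = 0, ∂y/∂u = 0, ∂y/∂v = 1/b
g'_{uu} = (1/a)(1/a) + (0)(0) = 1/a^2
g'_{uv} = (1/a)(0) + (0)(1/b) = 0
g'_{vv} = (0)(0) + (1/b)(1/b) = 1/b^2
g'_{ij} = diag(1/a^2, 1/b^2)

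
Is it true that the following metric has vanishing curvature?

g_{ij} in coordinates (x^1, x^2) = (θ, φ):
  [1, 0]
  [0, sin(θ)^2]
Non-zero Christoffel symbols:
Γ^θ_{φ φ} = -sin(2*θ)/2
Γ^φ_{θ φ} = 1/tan(θ)
Ricci tensor: R_{θθ} = 1, R_{θφ} = 0, R_{φφ} = sin(θ)^2
The Ricci tensor is non-zero, so the Riemann tensor is non-zero: not flat.
No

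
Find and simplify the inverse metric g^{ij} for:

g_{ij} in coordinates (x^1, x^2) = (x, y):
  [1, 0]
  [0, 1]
The metric is diagonal, so g^{ij} is diagonal with entries 1/g_{ii}: diag(1, 1).
g^{ij}:
  [1, 0]
  [0, 1]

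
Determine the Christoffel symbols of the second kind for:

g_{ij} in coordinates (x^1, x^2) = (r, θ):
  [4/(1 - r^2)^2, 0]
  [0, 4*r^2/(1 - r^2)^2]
Using Γ^k_{ij} = (1/2) g^{km} (∂_i g_{mj} + ∂_j g_{mi} - ∂_m g_{ij}); the metric is diagonal, so only the m = k term contributes.
Non-zero symbols (using the symmetry Γ^k_{ij} = Γ^k_{ji}):
Γ^r_{r r} = (1/2) g^{rr} (∂_r g_{rr} + ∂_r g_{rr} - ∂_r g_{rr}) = (1/2)((1 - r^2)^2/4)((16*r/(1 - r^2)^3) + (16*r/(1 - r^2)^3) - (16*r/(1 - r^2)^3)) = 2*r/(1 - r^2)
Γ^r_{θ θ} = (1/2) g^{rr} (∂_θ g_{rθ} + ∂_θ g_{rθ} - ∂_r g_{θθ}) = (1/2)((1 - r^2)^2/4)((0) + (0) - (-8*(r^3 + r)/(r^2 - 1)^3)) = (r^3 + r)/(r^2 - 1)
Γ^θ_{r θ} = (1/2) g^{θθ} (∂_r g_{θθ} + ∂_θ g_{θr} - ∂_θ g_{rθ}) = (1/2)((1 - r^2)^2/(4*r^2))((-8*(r^3 + r)/(r^2 - 1)^3) + (0) - (0)) = (-r^2 - 1)/(r^3 - r)
All other Christoffel symbols are zero.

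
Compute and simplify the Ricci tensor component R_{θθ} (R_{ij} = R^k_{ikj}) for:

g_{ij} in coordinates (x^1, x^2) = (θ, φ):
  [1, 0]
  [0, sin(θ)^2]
Non-zero Christoffel symbols (Γ^k_{ij} = Γ^k_{ji}):
Γ^θ_{φ φ} = -sin(2*θ)/2
Γ^φ_{θ φ} = 1/tan(θ)
R^θ_{θ θ θ} = 0 (a repeated index in an antisymmetric pair)
R^φ_{θ φ θ} = ∂_φ Γ^φ_{θ θ} - ∂_θ Γ^φ_{θ φ} + Γ^φ_{φ m} Γ^m_{θ θ} - Γ^φ_{θ m} Γ^m_{θ φ}
  = (0) - (-1/sin(θ)^2) + (0) - (1/tan(θ)^2) = 1
R_{θθ} = R^θ_{θ θ θ} + R^φ_{θ φ θ} = (0) + (1) = 1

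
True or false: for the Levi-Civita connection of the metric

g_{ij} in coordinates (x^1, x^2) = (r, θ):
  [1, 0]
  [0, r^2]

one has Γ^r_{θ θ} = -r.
Γ^r_{θ θ} = (1/2) g^{rr} (∂_θ g_{rθ} + ∂_θ g_{rθ} - ∂_r g_{θθ}) = (1/2)(1)((0) + (0) - (2*r)) = -r
This equals the proposed value -r.
True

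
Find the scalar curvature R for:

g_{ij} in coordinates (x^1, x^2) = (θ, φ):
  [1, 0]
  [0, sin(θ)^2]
Non-zero Christoffel symbols (Γ^k_{ij} = Γ^k_{ji}):
Γ^θ_{φ φ} = -sin(2*θ)/2
Γ^φ_{θ φ} = 1/tan(θ)
Ricci tensor (R_{ij} = R^k_{ikj}): R_{θθ} = 1, R_{θφ} = 0, R_{φφ} = sin(θ)^2
Inverse metric: g^{θθ} = 1, g^{φφ} = 1/sin(θ)^2
R = g^{ij} R_{ij} = (1)(1) + (1/sin(θ)^2)(sin(θ)^2) = 2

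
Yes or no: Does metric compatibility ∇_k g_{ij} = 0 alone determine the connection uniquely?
One also needs vanishing torsion; metric compatibility plus torsion-freeness singles out the Levi-Civita connection.
No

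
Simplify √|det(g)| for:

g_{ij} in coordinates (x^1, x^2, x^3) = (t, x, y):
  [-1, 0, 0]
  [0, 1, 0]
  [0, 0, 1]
det(g) = -1
√|det(g)| = 1
Volume element: dV = 1 dt dx dy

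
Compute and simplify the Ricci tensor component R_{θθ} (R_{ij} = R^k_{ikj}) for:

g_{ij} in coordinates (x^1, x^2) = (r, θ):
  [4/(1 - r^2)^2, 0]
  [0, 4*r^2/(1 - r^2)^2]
Non-zero Christoffel symbols (Γ^k_{ij} = Γ^k_{ji}):
Γ^r_{r r} = 2*r/(1 - r^2)
Γ^r_{θ θ} = (r^3 + r)/(r^2 - 1)
Γ^θ_{r θ} = (-r^2 - 1)/(r^3 - r)
R^r_{θ r θ} = ∂_r Γ^r_{θ θ} - ∂_θ Γ^r_{θ r} + Γ^r_{r m} Γ^m_{θ θ} - Γ^r_{θ m} Γ^m_{θ r}
  = ((r^4 - 4*r^2 - 1)/(r^2 - 1)^2) - (0) + (-2*r^2*(r^2 + 1)/(r^2 - 1)^2) - (-(r^2 + 1)^2/(r^2 - 1)^2) = -4*r^2/(r^2 - 1)^2
R^θ_{θ θ θ} = 0 (a repeated index in an antisymmetric pair)
R_{θθ} = R^r_{θ r θ} + R^θ_{θ θ θ} = (-4*r^2/(r^2 - 1)^2) + (0) = -4*r^2/(r^2 - 1)^2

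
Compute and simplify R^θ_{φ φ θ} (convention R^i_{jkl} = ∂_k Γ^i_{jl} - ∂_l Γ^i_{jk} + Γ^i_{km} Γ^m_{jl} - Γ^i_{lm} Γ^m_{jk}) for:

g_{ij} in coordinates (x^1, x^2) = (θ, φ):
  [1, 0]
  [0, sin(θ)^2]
Non-zero Christoffel symbols (Γ^k_{ij} = Γ^k_{ji}):
Γ^θ_{φ φ} = -sin(2*θ)/2
Γ^φ_{θ φ} = 1/tan(θ)
R^θ_{φ φ θ} = ∂_φ Γ^θ_{φ θ} - ∂_θ Γ^θ_{φ φ} + Γ^θ_{φ m} Γ^m_{φ θ} - Γ^θ_{θ m} Γ^m_{φ φ}
  = (0) - (-cos(2*θ)) + (-cos(θ)^2) - (0) = -sin(θ)^2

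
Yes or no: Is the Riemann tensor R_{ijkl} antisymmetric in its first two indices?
R_{ijkl} = -R_{jikl} (follows from metric compatibility).
Yes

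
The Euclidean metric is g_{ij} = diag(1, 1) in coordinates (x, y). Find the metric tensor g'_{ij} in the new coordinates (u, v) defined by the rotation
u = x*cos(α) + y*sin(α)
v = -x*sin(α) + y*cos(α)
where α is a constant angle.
Invert the transformation: x = u*cos(α) - v*sin(α), y = u*sin(α) + v*cos(α)
g'_{ij} = (∂x^k/∂x'^i)(∂x^l/∂x'^j) g_{kl}; with g_{kl} = δ_{kl} this is Σ_k (∂x^k/∂x'^i)(∂x^k/∂x'^j).
Jacobian: ∂x/∂u = cos(α), ∂x/∂v = -sin(α), ∂y/∂u = sin(α), ∂y/∂v = cos(α)
g'_{uu} = (cos(α))(cos(α)) + (sin(α))(sin(α)) = 1
g'_{uv} = (cos(α))(-sin(α)) + (sin(α))(cos(α)) = 0
g'_{vv} = (-sin(α))(-sin(α)) + (cos(α))(cos(α)) = 1
g'_{ij} = diag(1, 1)
The Euclidean metric is invariant under rotations.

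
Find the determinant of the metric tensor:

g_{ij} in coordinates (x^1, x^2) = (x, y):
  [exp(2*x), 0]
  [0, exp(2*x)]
For a 2×2 metric: det(g) = g_{11}·g_{22} - g_{12}·g_{21}
= (exp(2*x))·(exp(2*x)) - (0)·(0)
= exp(4*x) - 0
det(g) = exp(4*x)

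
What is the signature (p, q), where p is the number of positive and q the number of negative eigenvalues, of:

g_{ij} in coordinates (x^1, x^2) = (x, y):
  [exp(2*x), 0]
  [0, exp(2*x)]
The metric is diagonal, so its eigenvalues are the diagonal entries: exp(2*x), exp(2*x) (at a generic point, where coordinate-dependent entries are positive).
2 positive, 0 negative.
(2, 0) - Riemannian (positive definite)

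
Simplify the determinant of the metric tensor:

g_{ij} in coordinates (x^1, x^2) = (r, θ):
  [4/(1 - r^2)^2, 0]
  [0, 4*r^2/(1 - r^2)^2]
For a 2×2 metric: det(g) = g_{11}·g_{22} - g_{12}·g_{21}
= (4/(1 - r^2)^2)·(4*r^2/(1 - r^2)^2) - (0)·(0)
= 16*r^2/(1 - r^2)^4 - 0
det(g) = 16*r^2/(1 - r^2)^4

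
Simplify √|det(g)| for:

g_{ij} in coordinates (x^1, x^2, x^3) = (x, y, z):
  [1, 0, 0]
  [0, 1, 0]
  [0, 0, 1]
det(g) = 1
√|det(g)| = 1
Volume element: dV = 1 dx dy dz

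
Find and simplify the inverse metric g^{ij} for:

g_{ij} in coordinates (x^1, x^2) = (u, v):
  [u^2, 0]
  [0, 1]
The metric is diagonal, so g^{ij} is diagonal with entries 1/g_{ii}: diag(1/(u^2), 1).
g^{ij}:
  [1/u^2, 0]
  [0, 1]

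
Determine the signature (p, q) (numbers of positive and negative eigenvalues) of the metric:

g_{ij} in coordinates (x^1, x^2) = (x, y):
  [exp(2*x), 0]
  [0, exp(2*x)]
The metric is diagonal, so its eigenvalues are the diagonal entries: exp(2*x), exp(2*x) (at a generic point, where coordinate-dependent entries are positive).
2 positive, 0 negative.
(2, 0) - Riemannian (positive definite)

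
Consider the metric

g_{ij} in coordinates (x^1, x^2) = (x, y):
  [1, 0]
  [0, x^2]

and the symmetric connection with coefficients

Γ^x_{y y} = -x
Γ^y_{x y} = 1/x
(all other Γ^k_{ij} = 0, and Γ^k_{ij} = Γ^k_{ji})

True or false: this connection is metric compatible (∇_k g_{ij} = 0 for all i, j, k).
Using ∇_k g_{ij} = ∂_k g_{ij} - Γ^m_{ki} g_{mj} - Γ^m_{kj} g_{im}:
e.g. ∇_x g_{yy} = (2*x) - (x) - (x) = 0
Every component ∇_k g_{ij} vanishes: the connection is metric compatible.
True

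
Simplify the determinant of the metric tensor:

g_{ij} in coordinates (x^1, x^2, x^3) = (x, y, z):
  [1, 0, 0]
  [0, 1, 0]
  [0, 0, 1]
Diagonal metric: det(g) = g_{11}·g_{22}·g_{33}
= (1)·(1)·(1)
det(g) = 1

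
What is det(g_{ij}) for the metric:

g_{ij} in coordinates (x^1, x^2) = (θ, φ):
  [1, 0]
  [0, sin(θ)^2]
For a 2×2 metric: det(g) = g_{11}·g_{22} - g_{12}·g_{21}
= (1)·(sin(θ)^2) - (0)·(0)
= sin(θ)^2 - 0
det(g) = sin(θ)^2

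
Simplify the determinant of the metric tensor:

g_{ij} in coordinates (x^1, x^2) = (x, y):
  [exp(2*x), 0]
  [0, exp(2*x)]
For a 2×2 metric: det(g) = g_{11}·g_{22} - g_{12}·g_{21}
= (exp(2*x))·(exp(2*x)) - (0)·(0)
= exp(4*x) - 0
det(g) = exp(4*x)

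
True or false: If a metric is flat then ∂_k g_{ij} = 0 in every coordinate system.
Flatness means R^i_{jkl} = 0; the components can still vary, e.g. the flat plane in polar coordinates has g_{θθ} = r^2.
False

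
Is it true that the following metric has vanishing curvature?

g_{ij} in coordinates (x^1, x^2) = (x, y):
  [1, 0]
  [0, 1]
All metric components are constant, so every Christoffel symbol vanishes and R^i_{jkl} = 0.
Yes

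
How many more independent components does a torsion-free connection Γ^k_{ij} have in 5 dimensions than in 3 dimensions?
Independent components in n dimensions: n × n(n+1)/2 = n^2(n+1)/2.
5D: 5 × 15 = 75
3D: 3 × 6 = 18
Difference = 75 - 18 = 57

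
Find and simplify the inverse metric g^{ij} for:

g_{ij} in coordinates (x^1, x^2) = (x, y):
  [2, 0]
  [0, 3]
The metric is diagonal, so g^{ij} is diagonal with entries 1/g_{ii}: diag(1/2, 1/3).
g^{ij}:
  [1/2, 0]
  [0, 1/3]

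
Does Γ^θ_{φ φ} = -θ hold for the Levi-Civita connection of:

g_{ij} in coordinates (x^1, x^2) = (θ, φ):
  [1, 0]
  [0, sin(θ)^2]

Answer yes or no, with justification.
Γ^θ_{φ φ} = (1/2) g^{θθ} (∂_φ g_{θφ} + ∂_φ g_{θφ} - ∂_θ g_{φφ}) = (1/2)(1)((0) + (0) - (sin(2*θ))) = -sin(2*θ)/2
This differs from the proposed value -θ.
No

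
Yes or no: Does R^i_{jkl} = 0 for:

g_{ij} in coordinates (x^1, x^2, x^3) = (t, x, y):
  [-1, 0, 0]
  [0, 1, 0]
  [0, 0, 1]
All metric components are constant, so every Christoffel symbol vanishes and R^i_{jkl} = 0.
Yes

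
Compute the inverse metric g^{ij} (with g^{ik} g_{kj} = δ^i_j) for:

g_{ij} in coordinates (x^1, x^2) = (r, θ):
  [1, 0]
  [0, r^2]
The metric is diagonal, so g^{ij} is diagonal with entries 1/g_{ii}: diag(1, 1/(r^2)).
g^{ij}:
  [1, 0]
  [0, 1/r^2]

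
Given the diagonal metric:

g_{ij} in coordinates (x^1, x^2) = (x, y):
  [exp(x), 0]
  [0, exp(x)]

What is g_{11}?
With x^1 = x, x^2 = y, g_{11} = g_{xx} is the row-1, column-1 entry of the matrix.
g_{11} = exp(x)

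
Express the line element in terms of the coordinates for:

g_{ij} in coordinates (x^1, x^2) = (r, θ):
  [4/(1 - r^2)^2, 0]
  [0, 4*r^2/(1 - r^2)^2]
ds^2 = g_{ij} dx^i dx^j; only the non-zero components contribute.
ds^2 = (4/(1 - r^2)^2) dr^2 + (4*r^2/(1 - r^2)^2) dθ^2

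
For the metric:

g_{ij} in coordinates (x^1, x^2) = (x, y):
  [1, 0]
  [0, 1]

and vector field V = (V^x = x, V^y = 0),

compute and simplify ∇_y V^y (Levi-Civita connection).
All Christoffel symbols are zero.
∇_y V^y = ∂_y V^y + Γ^y_{y j} V^j
  = (0) + (0)(x) + (0)(0)
  = 0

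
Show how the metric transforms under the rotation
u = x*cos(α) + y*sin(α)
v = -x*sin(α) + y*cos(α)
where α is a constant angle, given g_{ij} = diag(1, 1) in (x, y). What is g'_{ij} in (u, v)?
Invert the transformation: x = u*cos(α) - v*sin(α), y = u*sin(α) + v*cos(α)
g'_{ij} = (∂x^k/∂x'^i)(∂x^l/∂x'^j) g_{kl}; with g_{kl} = δ_{kl} this is Σ_k (∂x^k/∂x'^i)(∂x^k/∂x'^j).
Jacobian: ∂x/∂u = cos(α), ∂x/∂v = -sin(α), ∂y/∂u = sin(α), ∂y/∂v = cos(α)
g'_{uu} = (cos(α))(cos(α)) + (sin(α))(sin(α)) = 1
g'_{uv} = (cos(α))(-sin(α)) + (sin(α))(cos(α)) = 0
g'_{vv} = (-sin(α))(-sin(α)) + (cos(α))(cos(α)) = 1
g'_{ij} = diag(1, 1)
The Euclidean metric is invariant under rotations.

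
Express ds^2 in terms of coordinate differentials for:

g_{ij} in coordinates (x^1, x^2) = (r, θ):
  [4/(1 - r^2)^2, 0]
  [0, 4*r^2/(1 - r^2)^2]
ds^2 = g_{ij} dx^i dx^j; only the non-zero components contribute.
ds^2 = (4/(1 - r^2)^2) dr^2 + (4*r^2/(1 - r^2)^2) dθ^2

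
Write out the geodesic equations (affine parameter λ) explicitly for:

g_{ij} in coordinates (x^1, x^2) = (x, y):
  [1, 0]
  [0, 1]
Geodesic equation: d^2x^k/dλ^2 + Γ^k_{ij} (dx^i/dλ)(dx^j/dλ) = 0.
All Christoffel symbols vanish, so the geodesics are straight lines:
d^2x/dλ^2 = 0
d^2y/dλ^2 = 0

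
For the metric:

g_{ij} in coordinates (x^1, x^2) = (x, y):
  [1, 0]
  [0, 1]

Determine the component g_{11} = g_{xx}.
With x^1 = x, x^2 = y, g_{11} = g_{xx} is the row-1, column-1 entry of the matrix.
g_{11} = 1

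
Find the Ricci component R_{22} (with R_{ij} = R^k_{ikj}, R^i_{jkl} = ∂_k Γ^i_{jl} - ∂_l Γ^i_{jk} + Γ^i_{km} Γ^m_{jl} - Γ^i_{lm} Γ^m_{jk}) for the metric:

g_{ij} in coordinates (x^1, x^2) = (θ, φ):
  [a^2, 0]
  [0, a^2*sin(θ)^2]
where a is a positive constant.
Non-zero Christoffel symbols (Γ^k_{ij} = Γ^k_{ji}):
Γ^θ_{φ φ} = -sin(2*θ)/2
Γ^φ_{θ φ} = 1/tan(θ)
R^θ_{φ θ φ} = ∂_θ Γ^θ_{φ φ} - ∂_φ Γ^θ_{φ θ} + Γ^θ_{θ m} Γ^m_{φ φ} - Γ^θ_{φ m} Γ^m_{φ θ}
  = (-cos(2*θ)) - (0) + (0) - (-cos(θ)^2) = sin(θ)^2
R^φ_{φ φ φ} = 0 (a repeated index in an antisymmetric pair)
R_{φφ} = R^θ_{φ θ φ} + R^φ_{φ φ φ} = (sin(θ)^2) + (0) = sin(θ)^2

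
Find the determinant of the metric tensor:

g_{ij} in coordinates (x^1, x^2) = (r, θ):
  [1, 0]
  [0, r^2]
For a 2×2 metric: det(g) = g_{11}·g_{22} - g_{12}·g_{21}
= (1)·(r^2) - (0)·(0)
= r^2 - 0
det(g) = r^2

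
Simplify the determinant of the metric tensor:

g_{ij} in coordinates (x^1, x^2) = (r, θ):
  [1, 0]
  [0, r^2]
For a 2×2 metric: det(g) = g_{11}·g_{22} - g_{12}·g_{21}
= (1)·(r^2) - (0)·(0)
= r^2 - 0
det(g) = r^2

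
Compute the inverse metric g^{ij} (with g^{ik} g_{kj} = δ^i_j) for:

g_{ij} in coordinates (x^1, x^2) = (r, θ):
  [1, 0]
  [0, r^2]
The metric is diagonal, so g^{ij} is diagonal with entries 1/g_{ii}: diag(1, 1/(r^2)).
g^{ij}:
  [1, 0]
  [0, 1/r^2]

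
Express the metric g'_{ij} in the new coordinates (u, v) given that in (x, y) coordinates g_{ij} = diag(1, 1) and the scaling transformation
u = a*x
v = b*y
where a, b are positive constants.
Invert the transformation: x = u/a, y = v/b
g'_{ij} = (∂x^k/∂x'^i)(∂x^l/∂x'^j) g_{kl}; with g_{kl} = δ_{kl} this is Σ_k (∂x^k/∂x'^i)(∂x^k/∂x'^j).
Jacobian: ∂x/∂u = 1/a, ∂x/∂v = 0, ∂y/∂u = 0, ∂y/∂v = 1/b
g'_{uu} = (1/a)(1/a) + (0)(0) = 1/a^2
g'_{uv} = (1/a)(0) + (0)(1/b) = 0
g'_{vv} = (0)(0) + (1/b)(1/b) = 1/b^2
g'_{ij} = diag(1/a^2, 1/b^2)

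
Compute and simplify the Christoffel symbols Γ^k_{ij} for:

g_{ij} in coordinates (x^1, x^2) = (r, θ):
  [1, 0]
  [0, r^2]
Using Γ^k_{ij} = (1/2) g^{km} (∂_i g_{mj} + ∂_j g_{mi} - ∂_m g_{ij}); the metric is diagonal, so only the m = k term contributes.
Non-zero symbols (using the symmetry Γ^k_{ij} = Γ^k_{ji}):
Γ^r_{θ θ} = (1/2) g^{rr} (∂_θ g_{rθ} + ∂_θ g_{rθ} - ∂_r g_{θθ}) = (1/2)(1)((0) + (0) - (2*r)) = -r
Γ^θ_{r θ} = (1/2) g^{θθ} (∂_r g_{θθ} + ∂_θ g_{θr} - ∂_θ g_{rθ}) = (1/2)(1/r^2)((2*r) + (0) - (0)) = 1/r
All other Christoffel symbols are zero.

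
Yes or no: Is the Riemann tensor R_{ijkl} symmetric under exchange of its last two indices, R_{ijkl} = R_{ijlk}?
It is antisymmetric in the last pair: R_{ijkl} = -R_{ijlk}.
No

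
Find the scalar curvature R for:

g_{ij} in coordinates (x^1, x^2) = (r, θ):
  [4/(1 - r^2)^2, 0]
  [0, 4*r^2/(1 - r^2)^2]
Non-zero Christoffel symbols (Γ^k_{ij} = Γ^k_{ji}):
Γ^r_{r r} = 2*r/(1 - r^2)
Γ^r_{θ θ} = (r^3 + r)/(r^2 - 1)
Γ^θ_{r θ} = (-r^2 - 1)/(r^3 - r)
Ricci tensor (R_{ij} = R^k_{ikj}): R_{rr} = -4/(r^2 - 1)^2, R_{rθ} = 0, R_{θθ} = -4*r^2/(r^2 - 1)^2
Inverse metric: g^{rr} = (1 - r^2)^2/4, g^{θθ} = (1 - r^2)^2/(4*r^2)
R = g^{ij} R_{ij} = ((1 - r^2)^2/4)(-4/(r^2 - 1)^2) + ((1 - r^2)^2/(4*r^2))(-4*r^2/(r^2 - 1)^2) = -2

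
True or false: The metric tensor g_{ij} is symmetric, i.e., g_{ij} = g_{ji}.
By definition the metric is a symmetric bilinear form, g_{ij} = g_{ji}.
True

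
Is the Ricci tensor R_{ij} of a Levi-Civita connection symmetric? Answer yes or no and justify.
R_{ij} = R^k_{ikj}; the pair symmetry R_{kilj} = R_{ljki} gives R_{ij} = R_{ji}.
Yes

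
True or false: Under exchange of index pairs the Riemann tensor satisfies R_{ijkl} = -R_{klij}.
The pair-exchange symmetry has a plus sign: R_{ijkl} = +R_{klij}.
False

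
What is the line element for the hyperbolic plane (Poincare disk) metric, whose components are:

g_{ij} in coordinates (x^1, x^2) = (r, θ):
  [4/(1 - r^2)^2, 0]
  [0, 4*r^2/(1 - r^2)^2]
ds^2 = g_{ij} dx^i dx^j; only the non-zero components contribute.
ds^2 = (4/(1 - r^2)^2) dr^2 + (4*r^2/(1 - r^2)^2) dθ^2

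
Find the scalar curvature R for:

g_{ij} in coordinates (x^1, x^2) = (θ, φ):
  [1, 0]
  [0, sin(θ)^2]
Non-zero Christoffel symbols (Γ^k_{ij} = Γ^k_{ji}):
Γ^θ_{φ φ} = -sin(2*θ)/2
Γ^φ_{θ φ} = 1/tan(θ)
Ricci tensor (R_{ij} = R^k_{ikj}): R_{θθ} = 1, R_{θφ} = 0, R_{φφ} = sin(θ)^2
Inverse metric: g^{θθ} = 1, g^{φφ} = 1/sin(θ)^2
R = g^{ij} R_{ij} = (1)(1) + (1/sin(θ)^2)(sin(θ)^2) = 2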